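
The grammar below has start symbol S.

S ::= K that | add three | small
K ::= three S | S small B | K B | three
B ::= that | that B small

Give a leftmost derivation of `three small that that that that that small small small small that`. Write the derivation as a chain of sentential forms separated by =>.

S => K that => K B that => three S B that => three small B that => three small that B small that => three small that that B small small that => three small that that that B small small small that => three small that that that that B small small small small that => three small that that that that that small small small small that

S => K that   [S ::= K that]
K that => K B that   [K ::= K B]
K B that => three S B that   [K ::= three S]
three S B that => three small B that   [S ::= small]
three small B that => three small that B small that   [B ::= that B small]
three small that B small that => three small that that B small small that   [B ::= that B small]
three small that that B small small that => three small that that that B small small small that   [B ::= that B small]
three small that that that B small small small that => three small that that that that B small small small small that   [B ::= that B small]
three small that that that that B small small small small that => three small that that that that that small small small small that   [B ::= that]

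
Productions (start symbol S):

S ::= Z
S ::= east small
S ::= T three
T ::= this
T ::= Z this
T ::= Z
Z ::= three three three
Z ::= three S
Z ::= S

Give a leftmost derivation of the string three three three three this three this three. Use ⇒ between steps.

S ⇒ T three ⇒ Z this three ⇒ three S this three ⇒ three T three this three ⇒ three Z this three this three ⇒ three three three three this three this three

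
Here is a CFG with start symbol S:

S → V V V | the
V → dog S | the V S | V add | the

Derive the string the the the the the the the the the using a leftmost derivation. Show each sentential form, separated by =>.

S => V V V => the V S V V => the the V S S V V => the the the V S S S V V => the the the the S S S V V => the the the the the S S V V => the the the the the the S V V => the the the the the the the V V => the the the the the the the the V => the the the the the the the the the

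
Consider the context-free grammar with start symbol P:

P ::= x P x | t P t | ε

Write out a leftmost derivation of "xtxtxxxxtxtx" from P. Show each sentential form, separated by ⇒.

P ⇒ xPx ⇒ xtPtx ⇒ xtxPxtx ⇒ xtxtPtxtx ⇒ xtxtxPxtxtx ⇒ xtxtxxPxxtxtx ⇒ xtxtxxxxtxtx

P ⇒ xPx   [P ::= x P x]
xPx ⇒ xtPtx   [P ::= t P t]
xtPtx ⇒ xtxPxtx   [P ::= x P x]
xtxPxtx ⇒ xtxtPtxtx   [P ::= t P t]
xtxtPtxtx ⇒ xtxtxPxtxtx   [P ::= x P x]
xtxtxPxtxtx ⇒ xtxtxxPxxtxtx   [P ::= x P x]
xtxtxxPxxtxtx ⇒ xtxtxxxxtxtx   [P ::= ε]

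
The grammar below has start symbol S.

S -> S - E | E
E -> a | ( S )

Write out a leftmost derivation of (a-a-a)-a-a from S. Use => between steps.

S => S-E   [S -> S - E]
S-E => S-E-E   [S -> S - E]
S-E-E => E-E-E   [S -> E]
E-E-E => (S)-E-E   [E -> ( S )]
(S)-E-E => (S-E)-E-E   [S -> S - E]
(S-E)-E-E => (S-E-E)-E-E   [S -> S - E]
(S-E-E)-E-E => (E-E-E)-E-E   [S -> E]
(E-E-E)-E-E => (a-E-E)-E-E   [E -> a]
(a-E-E)-E-E => (a-a-E)-E-E   [E -> a]
(a-a-E)-E-E => (a-a-a)-E-E   [E -> a]
(a-a-a)-E-E => (a-a-a)-a-E   [E -> a]
(a-a-a)-a-E => (a-a-a)-a-a   [E -> a]

S => S-E => S-E-E => E-E-E => (S)-E-E => (S-E)-E-E => (S-E-E)-E-E => (E-E-E)-E-E => (a-E-E)-E-E => (a-a-E)-E-E => (a-a-a)-E-E => (a-a-a)-a-E => (a-a-a)-a-a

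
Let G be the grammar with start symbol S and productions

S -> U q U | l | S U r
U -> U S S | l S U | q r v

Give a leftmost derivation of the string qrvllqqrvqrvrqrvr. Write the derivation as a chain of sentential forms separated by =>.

S=>SUr=>SUrUr=>UqUUrUr=>USSqUUrUr=>qrvSSqUUrUr=>qrvlSqUUrUr=>qrvllqUUrUr=>qrvllqqrvUrUr=>qrvllqqrvqrvrUr=>qrvllqqrvqrvrqrvr

S => SUr   [S -> S U r]
SUr => SUrUr   [S -> S U r]
SUrUr => UqUUrUr   [S -> U q U]
UqUUrUr => USSqUUrUr   [U -> U S S]
USSqUUrUr => qrvSSqUUrUr   [U -> q r v]
qrvSSqUUrUr => qrvlSqUUrUr   [S -> l]
qrvlSqUUrUr => qrvllqUUrUr   [S -> l]
qrvllqUUrUr => qrvllqqrvUrUr   [U -> q r v]
qrvllqqrvUrUr => qrvllqqrvqrvrUr   [U -> q r v]
qrvllqqrvqrvrUr => qrvllqqrvqrvrqrvr   [U -> q r v]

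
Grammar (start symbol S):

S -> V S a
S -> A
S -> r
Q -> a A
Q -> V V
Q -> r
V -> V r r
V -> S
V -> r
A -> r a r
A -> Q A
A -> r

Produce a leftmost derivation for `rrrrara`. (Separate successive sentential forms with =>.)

S => VSa   [S -> V S a]
VSa => SSa   [V -> S]
SSa => VSaSa   [S -> V S a]
VSaSa => VrrSaSa   [V -> V r r]
VrrSaSa => SrrSaSa   [V -> S]
SrrSaSa => rrrSaSa   [S -> r]
rrrSaSa => rrrraSa   [S -> r]
rrrraSa => rrrrara   [S -> r]

S => VSa => SSa => VSaSa => VrrSaSa => SrrSaSa => rrrSaSa => rrrraSa => rrrrara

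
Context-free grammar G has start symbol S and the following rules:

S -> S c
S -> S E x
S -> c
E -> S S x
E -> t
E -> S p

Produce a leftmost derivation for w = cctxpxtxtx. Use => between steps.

S => SEx => SExEx => SExExEx => cExExEx => cSpxExEx => cSExpxExEx => ccExpxExEx => cctxpxExEx => cctxpxtxEx => cctxpxtxtx

S => SEx   [S -> S E x]
SEx => SExEx   [S -> S E x]
SExEx => SExExEx   [S -> S E x]
SExExEx => cExExEx   [S -> c]
cExExEx => cSpxExEx   [E -> S p]
cSpxExEx => cSExpxExEx   [S -> S E x]
cSExpxExEx => ccExpxExEx   [S -> c]
ccExpxExEx => cctxpxExEx   [E -> t]
cctxpxExEx => cctxpxtxEx   [E -> t]
cctxpxtxEx => cctxpxtxtx   [E -> t]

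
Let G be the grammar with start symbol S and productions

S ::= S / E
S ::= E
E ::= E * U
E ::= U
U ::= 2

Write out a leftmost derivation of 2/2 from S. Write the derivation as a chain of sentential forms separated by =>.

S => S/E => E/E => U/E => 2/E => 2/U => 2/2

S => S/E   [S ::= S / E]
S/E => E/E   [S ::= E]
E/E => U/E   [E ::= U]
U/E => 2/E   [U ::= 2]
2/E => 2/U   [E ::= U]
2/U => 2/2   [U ::= 2]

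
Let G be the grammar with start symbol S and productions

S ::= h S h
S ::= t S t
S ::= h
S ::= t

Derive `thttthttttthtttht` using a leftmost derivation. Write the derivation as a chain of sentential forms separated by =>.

S => tSt => thSht => thtStht => thttSttht => thtttStttht => thttthShtttht => thttthtSthtttht => thttthttStthtttht => thttthttttthtttht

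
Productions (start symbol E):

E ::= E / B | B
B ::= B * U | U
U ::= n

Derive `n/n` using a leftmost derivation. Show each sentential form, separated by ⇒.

E ⇒ E/B   [E ::= E / B]
E/B ⇒ B/B   [E ::= B]
B/B ⇒ U/B   [B ::= U]
U/B ⇒ n/B   [U ::= n]
n/B ⇒ n/U   [B ::= U]
n/U ⇒ n/n   [U ::= n]

E ⇒ E/B ⇒ B/B ⇒ U/B ⇒ n/B ⇒ n/U ⇒ n/n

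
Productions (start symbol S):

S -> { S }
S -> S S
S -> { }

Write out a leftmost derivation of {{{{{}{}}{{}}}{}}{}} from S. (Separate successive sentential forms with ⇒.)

S ⇒ {S} ⇒ {SS} ⇒ {{S}S} ⇒ {{SS}S} ⇒ {{{S}S}S} ⇒ {{{SS}S}S} ⇒ {{{{S}S}S}S} ⇒ {{{{SS}S}S}S} ⇒ {{{{{}S}S}S}S} ⇒ {{{{{}{}}S}S}S} ⇒ {{{{{}{}}{S}}S}S} ⇒ {{{{{}{}}{{}}}S}S} ⇒ {{{{{}{}}{{}}}{}}S} ⇒ {{{{{}{}}{{}}}{}}{}}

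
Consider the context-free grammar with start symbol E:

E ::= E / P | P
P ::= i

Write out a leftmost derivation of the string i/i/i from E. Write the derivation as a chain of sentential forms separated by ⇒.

E ⇒ E/P ⇒ E/P/P ⇒ P/P/P ⇒ i/P/P ⇒ i/i/P ⇒ i/i/i

E ⇒ E/P   [E ::= E / P]
E/P ⇒ E/P/P   [E ::= E / P]
E/P/P ⇒ P/P/P   [E ::= P]
P/P/P ⇒ i/P/P   [P ::= i]
i/P/P ⇒ i/i/P   [P ::= i]
i/i/P ⇒ i/i/i   [P ::= i]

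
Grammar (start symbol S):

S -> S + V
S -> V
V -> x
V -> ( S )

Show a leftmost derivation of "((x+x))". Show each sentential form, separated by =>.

S => V => (S) => (V) => ((S)) => ((S+V)) => ((V+V)) => ((x+V)) => ((x+x))

S => V   [S -> V]
V => (S)   [V -> ( S )]
(S) => (V)   [S -> V]
(V) => ((S))   [V -> ( S )]
((S)) => ((S+V))   [S -> S + V]
((S+V)) => ((V+V))   [S -> V]
((V+V)) => ((x+V))   [V -> x]
((x+V)) => ((x+x))   [V -> x]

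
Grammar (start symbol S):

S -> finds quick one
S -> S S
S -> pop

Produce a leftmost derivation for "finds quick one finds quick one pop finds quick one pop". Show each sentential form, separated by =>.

S => S S => S S S => S S S S => S S S S S => finds quick one S S S S => finds quick one finds quick one S S S => finds quick one finds quick one pop S S => finds quick one finds quick one pop finds quick one S => finds quick one finds quick one pop finds quick one pop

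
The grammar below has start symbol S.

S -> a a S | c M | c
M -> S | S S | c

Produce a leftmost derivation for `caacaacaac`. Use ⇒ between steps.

S ⇒ cM ⇒ cS ⇒ caaS ⇒ caacM ⇒ caacS ⇒ caacaaS ⇒ caacaacM ⇒ caacaacS ⇒ caacaacaaS ⇒ caacaacaac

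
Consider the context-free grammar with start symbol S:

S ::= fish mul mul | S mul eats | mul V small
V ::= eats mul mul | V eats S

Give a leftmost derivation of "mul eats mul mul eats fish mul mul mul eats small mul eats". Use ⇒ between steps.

S ⇒ S mul eats ⇒ mul V small mul eats ⇒ mul V eats S small mul eats ⇒ mul eats mul mul eats S small mul eats ⇒ mul eats mul mul eats S mul eats small mul eats ⇒ mul eats mul mul eats fish mul mul mul eats small mul eats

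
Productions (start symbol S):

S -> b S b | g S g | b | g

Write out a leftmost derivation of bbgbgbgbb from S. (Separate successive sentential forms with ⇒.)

S ⇒ bSb   [S -> b S b]
bSb ⇒ bbSbb   [S -> b S b]
bbSbb ⇒ bbgSgbb   [S -> g S g]
bbgSgbb ⇒ bbgbSbgbb   [S -> b S b]
bbgbSbgbb ⇒ bbgbgbgbb   [S -> g]

S⇒bSb⇒bbSbb⇒bbgSgbb⇒bbgbSbgbb⇒bbgbgbgbb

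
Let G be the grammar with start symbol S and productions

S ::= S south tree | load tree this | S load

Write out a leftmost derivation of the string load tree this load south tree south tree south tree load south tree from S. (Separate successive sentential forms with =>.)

S => S south tree => S load south tree => S south tree load south tree => S south tree south tree load south tree => S south tree south tree south tree load south tree => S load south tree south tree south tree load south tree => load tree this load south tree south tree south tree load south tree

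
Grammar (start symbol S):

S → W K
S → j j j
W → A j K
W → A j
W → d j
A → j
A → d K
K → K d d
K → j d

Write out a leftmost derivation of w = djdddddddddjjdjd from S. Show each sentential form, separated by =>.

S => WK   [S → W K]
WK => AjKK   [W → A j K]
AjKK => dKjKK   [A → d K]
dKjKK => dKddjKK   [K → K d d]
dKddjKK => dKddddjKK   [K → K d d]
dKddddjKK => dKddddddjKK   [K → K d d]
dKddddddjKK => dKddddddddjKK   [K → K d d]
dKddddddddjKK => djdddddddddjKK   [K → j d]
djdddddddddjKK => djdddddddddjjdK   [K → j d]
djdddddddddjjdK => djdddddddddjjdjd   [K → j d]

S => WK => AjKK => dKjKK => dKddjKK => dKddddjKK => dKddddddjKK => dKddddddddjKK => djdddddddddjKK => djdddddddddjjdK => djdddddddddjjdjd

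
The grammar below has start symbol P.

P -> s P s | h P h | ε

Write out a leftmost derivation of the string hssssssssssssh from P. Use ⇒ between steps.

P ⇒ hPh ⇒ hsPsh ⇒ hssPssh ⇒ hsssPsssh ⇒ hssssPssssh ⇒ hsssssPsssssh ⇒ hssssssPssssssh ⇒ hssssssssssssh

P ⇒ hPh   [P -> h P h]
hPh ⇒ hsPsh   [P -> s P s]
hsPsh ⇒ hssPssh   [P -> s P s]
hssPssh ⇒ hsssPsssh   [P -> s P s]
hsssPsssh ⇒ hssssPssssh   [P -> s P s]
hssssPssssh ⇒ hsssssPsssssh   [P -> s P s]
hsssssPsssssh ⇒ hssssssPssssssh   [P -> s P s]
hssssssPssssssh ⇒ hssssssssssssh   [P -> ε]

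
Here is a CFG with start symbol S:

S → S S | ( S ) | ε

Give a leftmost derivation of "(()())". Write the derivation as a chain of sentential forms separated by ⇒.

S ⇒ SS   [S → S S]
SS ⇒ SSS   [S → S S]
SSS ⇒ (S)SS   [S → ( S )]
(S)SS ⇒ (SS)SS   [S → S S]
(SS)SS ⇒ ((S)S)SS   [S → ( S )]
((S)S)SS ⇒ (()S)SS   [S → ε]
(()S)SS ⇒ (()(S))SS   [S → ( S )]
(()(S))SS ⇒ (()())SS   [S → ε]
(()())SS ⇒ (()())S   [S → ε]
(()())S ⇒ (()())   [S → ε]

S⇒SS⇒SSS⇒(S)SS⇒(SS)SS⇒((S)S)SS⇒(()S)SS⇒(()(S))SS⇒(()())SS⇒(()())S⇒(()())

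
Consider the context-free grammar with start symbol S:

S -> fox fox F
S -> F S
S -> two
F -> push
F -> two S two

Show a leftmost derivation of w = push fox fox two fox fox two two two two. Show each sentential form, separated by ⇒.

S ⇒ F S   [S -> F S]
F S ⇒ push S   [F -> push]
push S ⇒ push fox fox F   [S -> fox fox F]
push fox fox F ⇒ push fox fox two S two   [F -> two S two]
push fox fox two S two ⇒ push fox fox two fox fox F two   [S -> fox fox F]
push fox fox two fox fox F two ⇒ push fox fox two fox fox two S two two   [F -> two S two]
push fox fox two fox fox two S two two ⇒ push fox fox two fox fox two two two two   [S -> two]

S ⇒ F S ⇒ push S ⇒ push fox fox F ⇒ push fox fox two S two ⇒ push fox fox two fox fox F two ⇒ push fox fox two fox fox two S two two ⇒ push fox fox two fox fox two two two two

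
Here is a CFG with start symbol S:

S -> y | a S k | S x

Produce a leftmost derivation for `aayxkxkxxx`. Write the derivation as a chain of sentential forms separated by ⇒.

S ⇒ Sx   [S -> S x]
Sx ⇒ Sxx   [S -> S x]
Sxx ⇒ Sxxx   [S -> S x]
Sxxx ⇒ aSkxxx   [S -> a S k]
aSkxxx ⇒ aSxkxxx   [S -> S x]
aSxkxxx ⇒ aaSkxkxxx   [S -> a S k]
aaSkxkxxx ⇒ aaSxkxkxxx   [S -> S x]
aaSxkxkxxx ⇒ aayxkxkxxx   [S -> y]

S ⇒ Sx ⇒ Sxx ⇒ Sxxx ⇒ aSkxxx ⇒ aSxkxxx ⇒ aaSkxkxxx ⇒ aaSxkxkxxx ⇒ aayxkxkxxx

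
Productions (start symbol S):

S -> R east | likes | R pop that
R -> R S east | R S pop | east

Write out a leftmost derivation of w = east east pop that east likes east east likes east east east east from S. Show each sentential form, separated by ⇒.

S ⇒ R east   [S -> R east]
R east ⇒ R S east east   [R -> R S east]
R S east east ⇒ R S east S east east   [R -> R S east]
R S east S east east ⇒ R S east S east S east east   [R -> R S east]
R S east S east S east east ⇒ east S east S east S east east   [R -> east]
east S east S east S east east ⇒ east R pop that east S east S east east   [S -> R pop that]
east R pop that east S east S east east ⇒ east east pop that east S east S east east   [R -> east]
east east pop that east S east S east east ⇒ east east pop that east likes east S east east   [S -> likes]
east east pop that east likes east S east east ⇒ east east pop that east likes east R east east east   [S -> R east]
east east pop that east likes east R east east east ⇒ east east pop that east likes east R S east east east east   [R -> R S east]
east east pop that east likes east R S east east east east ⇒ east east pop that east likes east east S east east east east   [R -> east]
east east pop that east likes east east S east east east east ⇒ east east pop that east likes east east likes east east east east   [S -> likes]

S ⇒ R east ⇒ R S east east ⇒ R S east S east east ⇒ R S east S east S east east ⇒ east S east S east S east east ⇒ east R pop that east S east S east east ⇒ east east pop that east S east S east east ⇒ east east pop that east likes east S east east ⇒ east east pop that east likes east R east east east ⇒ east east pop that east likes east R S east east east east ⇒ east east pop that east likes east east S east east east east ⇒ east east pop that east likes east east likes east east east east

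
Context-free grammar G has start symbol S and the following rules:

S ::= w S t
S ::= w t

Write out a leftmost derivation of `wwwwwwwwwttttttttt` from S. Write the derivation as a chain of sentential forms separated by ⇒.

S⇒wSt⇒wwStt⇒wwwSttt⇒wwwwStttt⇒wwwwwSttttt⇒wwwwwwStttttt⇒wwwwwwwSttttttt⇒wwwwwwwwStttttttt⇒wwwwwwwwwttttttttt

S ⇒ wSt   [S ::= w S t]
wSt ⇒ wwStt   [S ::= w S t]
wwStt ⇒ wwwSttt   [S ::= w S t]
wwwSttt ⇒ wwwwStttt   [S ::= w S t]
wwwwStttt ⇒ wwwwwSttttt   [S ::= w S t]
wwwwwSttttt ⇒ wwwwwwStttttt   [S ::= w S t]
wwwwwwStttttt ⇒ wwwwwwwSttttttt   [S ::= w S t]
wwwwwwwSttttttt ⇒ wwwwwwwwStttttttt   [S ::= w S t]
wwwwwwwwStttttttt ⇒ wwwwwwwwwttttttttt   [S ::= w t]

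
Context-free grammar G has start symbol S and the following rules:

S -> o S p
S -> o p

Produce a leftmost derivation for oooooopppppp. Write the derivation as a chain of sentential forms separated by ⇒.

S ⇒ oSp ⇒ ooSpp ⇒ oooSppp ⇒ ooooSpppp ⇒ oooooSppppp ⇒ oooooopppppp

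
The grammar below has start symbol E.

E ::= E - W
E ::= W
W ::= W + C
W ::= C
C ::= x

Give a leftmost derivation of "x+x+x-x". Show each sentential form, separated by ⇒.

E ⇒ E-W ⇒ W-W ⇒ W+C-W ⇒ W+C+C-W ⇒ C+C+C-W ⇒ x+C+C-W ⇒ x+x+C-W ⇒ x+x+x-W ⇒ x+x+x-C ⇒ x+x+x-x

E ⇒ E-W   [E ::= E - W]
E-W ⇒ W-W   [E ::= W]
W-W ⇒ W+C-W   [W ::= W + C]
W+C-W ⇒ W+C+C-W   [W ::= W + C]
W+C+C-W ⇒ C+C+C-W   [W ::= C]
C+C+C-W ⇒ x+C+C-W   [C ::= x]
x+C+C-W ⇒ x+x+C-W   [C ::= x]
x+x+C-W ⇒ x+x+x-W   [C ::= x]
x+x+x-W ⇒ x+x+x-C   [W ::= C]
x+x+x-C ⇒ x+x+x-x   [C ::= x]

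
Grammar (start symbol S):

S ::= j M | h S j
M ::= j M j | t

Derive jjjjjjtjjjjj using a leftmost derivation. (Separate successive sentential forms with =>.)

S => jM   [S ::= j M]
jM => jjMj   [M ::= j M j]
jjMj => jjjMjj   [M ::= j M j]
jjjMjj => jjjjMjjj   [M ::= j M j]
jjjjMjjj => jjjjjMjjjj   [M ::= j M j]
jjjjjMjjjj => jjjjjjMjjjjj   [M ::= j M j]
jjjjjjMjjjjj => jjjjjjtjjjjj   [M ::= t]

S => jM => jjMj => jjjMjj => jjjjMjjj => jjjjjMjjjj => jjjjjjMjjjjj => jjjjjjtjjjjj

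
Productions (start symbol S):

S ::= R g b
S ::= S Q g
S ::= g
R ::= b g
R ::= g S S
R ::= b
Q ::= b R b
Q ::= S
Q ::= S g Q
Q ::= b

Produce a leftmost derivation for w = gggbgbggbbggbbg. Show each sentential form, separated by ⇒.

S ⇒ SQg   [S ::= S Q g]
SQg ⇒ RgbQg   [S ::= R g b]
RgbQg ⇒ gSSgbQg   [R ::= g S S]
gSSgbQg ⇒ ggSgbQg   [S ::= g]
ggSgbQg ⇒ ggSQggbQg   [S ::= S Q g]
ggSQggbQg ⇒ ggRgbQggbQg   [S ::= R g b]
ggRgbQggbQg ⇒ gggSSgbQggbQg   [R ::= g S S]
gggSSgbQggbQg ⇒ gggRgbSgbQggbQg   [S ::= R g b]
gggRgbSgbQggbQg ⇒ gggbgbSgbQggbQg   [R ::= b]
gggbgbSgbQggbQg ⇒ gggbgbggbQggbQg   [S ::= g]
gggbgbggbQggbQg ⇒ gggbgbggbbggbQg   [Q ::= b]
gggbgbggbbggbQg ⇒ gggbgbggbbggbbg   [Q ::= b]

S ⇒ SQg ⇒ RgbQg ⇒ gSSgbQg ⇒ ggSgbQg ⇒ ggSQggbQg ⇒ ggRgbQggbQg ⇒ gggSSgbQggbQg ⇒ gggRgbSgbQggbQg ⇒ gggbgbSgbQggbQg ⇒ gggbgbggbQggbQg ⇒ gggbgbggbbggbQg ⇒ gggbgbggbbggbbg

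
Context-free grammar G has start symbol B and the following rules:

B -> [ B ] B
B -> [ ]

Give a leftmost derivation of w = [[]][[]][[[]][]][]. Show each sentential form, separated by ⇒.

B⇒[B]B⇒[[]]B⇒[[]][B]B⇒[[]][[]]B⇒[[]][[]][B]B⇒[[]][[]][[B]B]B⇒[[]][[]][[[]]B]B⇒[[]][[]][[[]][]]B⇒[[]][[]][[[]][]][]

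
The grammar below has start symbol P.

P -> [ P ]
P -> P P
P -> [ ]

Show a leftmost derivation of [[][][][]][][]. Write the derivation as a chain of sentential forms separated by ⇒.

P ⇒ PP   [P -> P P]
PP ⇒ PPP   [P -> P P]
PPP ⇒ [P]PP   [P -> [ P ]]
[P]PP ⇒ [PP]PP   [P -> P P]
[PP]PP ⇒ [[]P]PP   [P -> [ ]]
[[]P]PP ⇒ [[]PP]PP   [P -> P P]
[[]PP]PP ⇒ [[]PPP]PP   [P -> P P]
[[]PPP]PP ⇒ [[][]PP]PP   [P -> [ ]]
[[][]PP]PP ⇒ [[][][]P]PP   [P -> [ ]]
[[][][]P]PP ⇒ [[][][][]]PP   [P -> [ ]]
[[][][][]]PP ⇒ [[][][][]][]P   [P -> [ ]]
[[][][][]][]P ⇒ [[][][][]][][]   [P -> [ ]]

P⇒PP⇒PPP⇒[P]PP⇒[PP]PP⇒[[]P]PP⇒[[]PP]PP⇒[[]PPP]PP⇒[[][]PP]PP⇒[[][][]P]PP⇒[[][][][]]PP⇒[[][][][]][]P⇒[[][][][]][][]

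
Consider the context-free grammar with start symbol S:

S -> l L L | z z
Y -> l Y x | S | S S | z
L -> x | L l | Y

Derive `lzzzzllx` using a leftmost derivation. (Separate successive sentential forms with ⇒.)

S ⇒ lLL ⇒ lLlL ⇒ lLllL ⇒ lYllL ⇒ lSSllL ⇒ lzzSllL ⇒ lzzzzllL ⇒ lzzzzllx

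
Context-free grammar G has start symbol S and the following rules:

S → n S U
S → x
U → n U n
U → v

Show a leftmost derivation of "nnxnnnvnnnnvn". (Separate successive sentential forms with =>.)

S=>nSU=>nnSUU=>nnxUU=>nnxnUnU=>nnxnnUnnU=>nnxnnnUnnnU=>nnxnnnvnnnU=>nnxnnnvnnnnUn=>nnxnnnvnnnnvn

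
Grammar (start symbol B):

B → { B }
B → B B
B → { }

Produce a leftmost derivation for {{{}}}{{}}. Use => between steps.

B => BB => {B}B => {{B}}B => {{{}}}B => {{{}}}{B} => {{{}}}{{}}

B => BB   [B → B B]
BB => {B}B   [B → { B }]
{B}B => {{B}}B   [B → { B }]
{{B}}B => {{{}}}B   [B → { }]
{{{}}}B => {{{}}}{B}   [B → { B }]
{{{}}}{B} => {{{}}}{{}}   [B → { }]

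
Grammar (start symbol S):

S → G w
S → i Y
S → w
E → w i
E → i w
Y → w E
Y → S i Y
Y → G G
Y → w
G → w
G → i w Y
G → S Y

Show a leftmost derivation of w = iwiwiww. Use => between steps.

S => Gw   [S → G w]
Gw => iwYw   [G → i w Y]
iwYw => iwSiYw   [Y → S i Y]
iwSiYw => iwiYiYw   [S → i Y]
iwiYiYw => iwiwiYw   [Y → w]
iwiwiYw => iwiwiww   [Y → w]

S=>Gw=>iwYw=>iwSiYw=>iwiYiYw=>iwiwiYw=>iwiwiww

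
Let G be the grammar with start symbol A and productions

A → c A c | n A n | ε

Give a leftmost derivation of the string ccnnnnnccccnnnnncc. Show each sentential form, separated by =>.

A=>cAc=>ccAcc=>ccnAncc=>ccnnAnncc=>ccnnnAnnncc=>ccnnnnAnnnncc=>ccnnnnnAnnnnncc=>ccnnnnncAcnnnnncc=>ccnnnnnccAccnnnnncc=>ccnnnnnccccnnnnncc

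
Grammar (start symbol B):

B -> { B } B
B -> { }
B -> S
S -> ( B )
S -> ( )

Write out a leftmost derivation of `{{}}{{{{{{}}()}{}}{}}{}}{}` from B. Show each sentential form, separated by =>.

B => {B}B => {{}}B => {{}}{B}B => {{}}{{B}B}B => {{}}{{{B}B}B}B => {{}}{{{{B}B}B}B}B => {{}}{{{{{B}B}B}B}B}B => {{}}{{{{{{}}B}B}B}B}B => {{}}{{{{{{}}S}B}B}B}B => {{}}{{{{{{}}()}B}B}B}B => {{}}{{{{{{}}()}{}}B}B}B => {{}}{{{{{{}}()}{}}{}}B}B => {{}}{{{{{{}}()}{}}{}}{}}B => {{}}{{{{{{}}()}{}}{}}{}}{}

B => {B}B   [B -> { B } B]
{B}B => {{}}B   [B -> { }]
{{}}B => {{}}{B}B   [B -> { B } B]
{{}}{B}B => {{}}{{B}B}B   [B -> { B } B]
{{}}{{B}B}B => {{}}{{{B}B}B}B   [B -> { B } B]
{{}}{{{B}B}B}B => {{}}{{{{B}B}B}B}B   [B -> { B } B]
{{}}{{{{B}B}B}B}B => {{}}{{{{{B}B}B}B}B}B   [B -> { B } B]
{{}}{{{{{B}B}B}B}B}B => {{}}{{{{{{}}B}B}B}B}B   [B -> { }]
{{}}{{{{{{}}B}B}B}B}B => {{}}{{{{{{}}S}B}B}B}B   [B -> S]
{{}}{{{{{{}}S}B}B}B}B => {{}}{{{{{{}}()}B}B}B}B   [S -> ( )]
{{}}{{{{{{}}()}B}B}B}B => {{}}{{{{{{}}()}{}}B}B}B   [B -> { }]
{{}}{{{{{{}}()}{}}B}B}B => {{}}{{{{{{}}()}{}}{}}B}B   [B -> { }]
{{}}{{{{{{}}()}{}}{}}B}B => {{}}{{{{{{}}()}{}}{}}{}}B   [B -> { }]
{{}}{{{{{{}}()}{}}{}}{}}B => {{}}{{{{{{}}()}{}}{}}{}}{}   [B -> { }]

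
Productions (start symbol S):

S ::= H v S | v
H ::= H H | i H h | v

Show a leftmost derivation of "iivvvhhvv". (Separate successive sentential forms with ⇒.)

S ⇒ HvS   [S ::= H v S]
HvS ⇒ iHhvS   [H ::= i H h]
iHhvS ⇒ iiHhhvS   [H ::= i H h]
iiHhhvS ⇒ iiHHhhvS   [H ::= H H]
iiHHhhvS ⇒ iiHHHhhvS   [H ::= H H]
iiHHHhhvS ⇒ iivHHhhvS   [H ::= v]
iivHHhhvS ⇒ iivvHhhvS   [H ::= v]
iivvHhhvS ⇒ iivvvhhvS   [H ::= v]
iivvvhhvS ⇒ iivvvhhvv   [S ::= v]

S⇒HvS⇒iHhvS⇒iiHhhvS⇒iiHHhhvS⇒iiHHHhhvS⇒iivHHhhvS⇒iivvHhhvS⇒iivvvhhvS⇒iivvvhhvv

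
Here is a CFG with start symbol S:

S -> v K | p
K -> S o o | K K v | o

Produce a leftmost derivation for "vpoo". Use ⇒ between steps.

S ⇒ vK ⇒ vSoo ⇒ vpoo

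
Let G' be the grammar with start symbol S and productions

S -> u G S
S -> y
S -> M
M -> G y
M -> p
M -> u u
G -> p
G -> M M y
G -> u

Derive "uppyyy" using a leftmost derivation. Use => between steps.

S => uGS => uMMyS => upMyS => upGyyS => uppyyS => uppyyy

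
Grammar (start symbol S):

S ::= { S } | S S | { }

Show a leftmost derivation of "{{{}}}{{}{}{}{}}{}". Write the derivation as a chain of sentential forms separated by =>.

S => SS   [S ::= S S]
SS => SSS   [S ::= S S]
SSS => {S}SS   [S ::= { S }]
{S}SS => {{S}}SS   [S ::= { S }]
{{S}}SS => {{{}}}SS   [S ::= { }]
{{{}}}SS => {{{}}}{S}S   [S ::= { S }]
{{{}}}{S}S => {{{}}}{SS}S   [S ::= S S]
{{{}}}{SS}S => {{{}}}{SSS}S   [S ::= S S]
{{{}}}{SSS}S => {{{}}}{{}SS}S   [S ::= { }]
{{{}}}{{}SS}S => {{{}}}{{}SSS}S   [S ::= S S]
{{{}}}{{}SSS}S => {{{}}}{{}{}SS}S   [S ::= { }]
{{{}}}{{}{}SS}S => {{{}}}{{}{}{}S}S   [S ::= { }]
{{{}}}{{}{}{}S}S => {{{}}}{{}{}{}{}}S   [S ::= { }]
{{{}}}{{}{}{}{}}S => {{{}}}{{}{}{}{}}{}   [S ::= { }]

S=>SS=>SSS=>{S}SS=>{{S}}SS=>{{{}}}SS=>{{{}}}{S}S=>{{{}}}{SS}S=>{{{}}}{SSS}S=>{{{}}}{{}SS}S=>{{{}}}{{}SSS}S=>{{{}}}{{}{}SS}S=>{{{}}}{{}{}{}S}S=>{{{}}}{{}{}{}{}}S=>{{{}}}{{}{}{}{}}{}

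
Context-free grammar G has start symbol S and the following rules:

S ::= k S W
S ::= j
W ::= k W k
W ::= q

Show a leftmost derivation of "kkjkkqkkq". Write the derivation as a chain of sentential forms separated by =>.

S => kSW => kkSWW => kkjWW => kkjkWkW => kkjkkWkkW => kkjkkqkkW => kkjkkqkkq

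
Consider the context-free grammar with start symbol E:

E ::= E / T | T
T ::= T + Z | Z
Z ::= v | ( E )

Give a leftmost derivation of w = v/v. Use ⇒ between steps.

E ⇒ E/T   [E ::= E / T]
E/T ⇒ T/T   [E ::= T]
T/T ⇒ Z/T   [T ::= Z]
Z/T ⇒ v/T   [Z ::= v]
v/T ⇒ v/Z   [T ::= Z]
v/Z ⇒ v/v   [Z ::= v]

E ⇒ E/T ⇒ T/T ⇒ Z/T ⇒ v/T ⇒ v/Z ⇒ v/v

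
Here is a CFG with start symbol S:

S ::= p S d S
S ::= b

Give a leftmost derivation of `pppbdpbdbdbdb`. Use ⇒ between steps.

S ⇒ pSdS ⇒ ppSdSdS ⇒ pppSdSdSdS ⇒ pppbdSdSdS ⇒ pppbdpSdSdSdS ⇒ pppbdpbdSdSdS ⇒ pppbdpbdbdSdS ⇒ pppbdpbdbdbdS ⇒ pppbdpbdbdbdb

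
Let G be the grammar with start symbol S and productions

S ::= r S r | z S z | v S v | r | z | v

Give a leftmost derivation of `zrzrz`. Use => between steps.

S => zSz => zrSrz => zrzrz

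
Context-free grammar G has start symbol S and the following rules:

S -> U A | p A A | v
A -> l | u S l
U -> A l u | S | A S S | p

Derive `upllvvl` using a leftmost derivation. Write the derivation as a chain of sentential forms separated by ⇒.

S ⇒ UA ⇒ ASSA ⇒ uSlSSA ⇒ uUAlSSA ⇒ upAlSSA ⇒ upllSSA ⇒ upllvSA ⇒ upllvvA ⇒ upllvvl

S ⇒ UA   [S -> U A]
UA ⇒ ASSA   [U -> A S S]
ASSA ⇒ uSlSSA   [A -> u S l]
uSlSSA ⇒ uUAlSSA   [S -> U A]
uUAlSSA ⇒ upAlSSA   [U -> p]
upAlSSA ⇒ upllSSA   [A -> l]
upllSSA ⇒ upllvSA   [S -> v]
upllvSA ⇒ upllvvA   [S -> v]
upllvvA ⇒ upllvvl   [A -> l]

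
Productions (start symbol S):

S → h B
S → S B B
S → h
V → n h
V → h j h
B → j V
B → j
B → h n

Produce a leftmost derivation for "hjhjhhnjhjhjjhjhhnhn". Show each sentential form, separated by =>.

S => SBB   [S → S B B]
SBB => SBBBB   [S → S B B]
SBBBB => SBBBBBB   [S → S B B]
SBBBBBB => hBBBBBBB   [S → h B]
hBBBBBBB => hjVBBBBBB   [B → j V]
hjVBBBBBB => hjhjhBBBBBB   [V → h j h]
hjhjhBBBBBB => hjhjhhnBBBBB   [B → h n]
hjhjhhnBBBBB => hjhjhhnjVBBBB   [B → j V]
hjhjhhnjVBBBB => hjhjhhnjhjhBBBB   [V → h j h]
hjhjhhnjhjhBBBB => hjhjhhnjhjhjBBB   [B → j]
hjhjhhnjhjhjBBB => hjhjhhnjhjhjjVBB   [B → j V]
hjhjhhnjhjhjjVBB => hjhjhhnjhjhjjhjhBB   [V → h j h]
hjhjhhnjhjhjjhjhBB => hjhjhhnjhjhjjhjhhnB   [B → h n]
hjhjhhnjhjhjjhjhhnB => hjhjhhnjhjhjjhjhhnhn   [B → h n]

S => SBB => SBBBB => SBBBBBB => hBBBBBBB => hjVBBBBBB => hjhjhBBBBBB => hjhjhhnBBBBB => hjhjhhnjVBBBB => hjhjhhnjhjhBBBB => hjhjhhnjhjhjBBB => hjhjhhnjhjhjjVBB => hjhjhhnjhjhjjhjhBB => hjhjhhnjhjhjjhjhhnB => hjhjhhnjhjhjjhjhhnhn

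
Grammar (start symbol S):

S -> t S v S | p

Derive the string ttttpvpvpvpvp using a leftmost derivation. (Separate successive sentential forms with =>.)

S => tSvS   [S -> t S v S]
tSvS => ttSvSvS   [S -> t S v S]
ttSvSvS => tttSvSvSvS   [S -> t S v S]
tttSvSvSvS => ttttSvSvSvSvS   [S -> t S v S]
ttttSvSvSvSvS => ttttpvSvSvSvS   [S -> p]
ttttpvSvSvSvS => ttttpvpvSvSvS   [S -> p]
ttttpvpvSvSvS => ttttpvpvpvSvS   [S -> p]
ttttpvpvpvSvS => ttttpvpvpvpvS   [S -> p]
ttttpvpvpvpvS => ttttpvpvpvpvp   [S -> p]

S => tSvS => ttSvSvS => tttSvSvSvS => ttttSvSvSvSvS => ttttpvSvSvSvS => ttttpvpvSvSvS => ttttpvpvpvSvS => ttttpvpvpvpvS => ttttpvpvpvpvp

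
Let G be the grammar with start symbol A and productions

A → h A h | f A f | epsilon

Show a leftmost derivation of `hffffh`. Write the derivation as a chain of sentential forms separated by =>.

A => hAh   [A → h A h]
hAh => hfAfh   [A → f A f]
hfAfh => hffAffh   [A → f A f]
hffAffh => hffffh   [A → epsilon]

A => hAh => hfAfh => hffAffh => hffffh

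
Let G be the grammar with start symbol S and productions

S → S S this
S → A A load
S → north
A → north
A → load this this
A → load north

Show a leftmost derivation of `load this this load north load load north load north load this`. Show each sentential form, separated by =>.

S => S S this   [S → S S this]
S S this => A A load S this   [S → A A load]
A A load S this => load this this A load S this   [A → load this this]
load this this A load S this => load this this load north load S this   [A → load north]
load this this load north load S this => load this this load north load A A load this   [S → A A load]
load this this load north load A A load this => load this this load north load load north A load this   [A → load north]
load this this load north load load north A load this => load this this load north load load north load north load this   [A → load north]

S => S S this => A A load S this => load this this A load S this => load this this load north load S this => load this this load north load A A load this => load this this load north load load north A load this => load this this load north load load north load north load this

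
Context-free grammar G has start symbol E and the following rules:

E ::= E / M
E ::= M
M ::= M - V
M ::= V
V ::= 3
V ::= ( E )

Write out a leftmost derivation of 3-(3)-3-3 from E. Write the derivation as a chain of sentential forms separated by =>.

E => M => M-V => M-V-V => M-V-V-V => V-V-V-V => 3-V-V-V => 3-(E)-V-V => 3-(M)-V-V => 3-(V)-V-V => 3-(3)-V-V => 3-(3)-3-V => 3-(3)-3-3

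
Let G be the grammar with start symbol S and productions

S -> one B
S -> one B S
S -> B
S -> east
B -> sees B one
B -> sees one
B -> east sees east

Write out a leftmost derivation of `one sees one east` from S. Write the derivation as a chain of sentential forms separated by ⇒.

S ⇒ one B S   [S -> one B S]
one B S ⇒ one sees one S   [B -> sees one]
one sees one S ⇒ one sees one east   [S -> east]

S ⇒ one B S ⇒ one sees one S ⇒ one sees one east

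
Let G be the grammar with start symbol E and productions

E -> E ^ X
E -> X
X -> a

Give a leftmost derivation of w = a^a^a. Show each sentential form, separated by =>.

E => E^X => E^X^X => X^X^X => a^X^X => a^a^X => a^a^a

E => E^X   [E -> E ^ X]
E^X => E^X^X   [E -> E ^ X]
E^X^X => X^X^X   [E -> X]
X^X^X => a^X^X   [X -> a]
a^X^X => a^a^X   [X -> a]
a^a^X => a^a^a   [X -> a]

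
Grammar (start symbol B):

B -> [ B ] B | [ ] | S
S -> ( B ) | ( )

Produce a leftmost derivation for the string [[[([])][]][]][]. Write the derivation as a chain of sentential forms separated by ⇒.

B ⇒ [B]B   [B -> [ B ] B]
[B]B ⇒ [[B]B]B   [B -> [ B ] B]
[[B]B]B ⇒ [[[B]B]B]B   [B -> [ B ] B]
[[[B]B]B]B ⇒ [[[S]B]B]B   [B -> S]
[[[S]B]B]B ⇒ [[[(B)]B]B]B   [S -> ( B )]
[[[(B)]B]B]B ⇒ [[[([])]B]B]B   [B -> [ ]]
[[[([])]B]B]B ⇒ [[[([])][]]B]B   [B -> [ ]]
[[[([])][]]B]B ⇒ [[[([])][]][]]B   [B -> [ ]]
[[[([])][]][]]B ⇒ [[[([])][]][]][]   [B -> [ ]]

B⇒[B]B⇒[[B]B]B⇒[[[B]B]B]B⇒[[[S]B]B]B⇒[[[(B)]B]B]B⇒[[[([])]B]B]B⇒[[[([])][]]B]B⇒[[[([])][]][]]B⇒[[[([])][]][]][]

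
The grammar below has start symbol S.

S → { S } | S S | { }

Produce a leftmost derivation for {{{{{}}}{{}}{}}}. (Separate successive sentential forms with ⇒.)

S ⇒ {S} ⇒ {{S}} ⇒ {{SS}} ⇒ {{SSS}} ⇒ {{{S}SS}} ⇒ {{{{S}}SS}} ⇒ {{{{{}}}SS}} ⇒ {{{{{}}}{S}S}} ⇒ {{{{{}}}{{}}S}} ⇒ {{{{{}}}{{}}{}}}

S ⇒ {S}   [S → { S }]
{S} ⇒ {{S}}   [S → { S }]
{{S}} ⇒ {{SS}}   [S → S S]
{{SS}} ⇒ {{SSS}}   [S → S S]
{{SSS}} ⇒ {{{S}SS}}   [S → { S }]
{{{S}SS}} ⇒ {{{{S}}SS}}   [S → { S }]
{{{{S}}SS}} ⇒ {{{{{}}}SS}}   [S → { }]
{{{{{}}}SS}} ⇒ {{{{{}}}{S}S}}   [S → { S }]
{{{{{}}}{S}S}} ⇒ {{{{{}}}{{}}S}}   [S → { }]
{{{{{}}}{{}}S}} ⇒ {{{{{}}}{{}}{}}}   [S → { }]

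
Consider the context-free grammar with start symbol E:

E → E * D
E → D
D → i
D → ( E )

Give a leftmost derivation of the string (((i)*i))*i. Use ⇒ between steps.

E ⇒ E*D ⇒ D*D ⇒ (E)*D ⇒ (D)*D ⇒ ((E))*D ⇒ ((E*D))*D ⇒ ((D*D))*D ⇒ (((E)*D))*D ⇒ (((D)*D))*D ⇒ (((i)*D))*D ⇒ (((i)*i))*D ⇒ (((i)*i))*i

E ⇒ E*D   [E → E * D]
E*D ⇒ D*D   [E → D]
D*D ⇒ (E)*D   [D → ( E )]
(E)*D ⇒ (D)*D   [E → D]
(D)*D ⇒ ((E))*D   [D → ( E )]
((E))*D ⇒ ((E*D))*D   [E → E * D]
((E*D))*D ⇒ ((D*D))*D   [E → D]
((D*D))*D ⇒ (((E)*D))*D   [D → ( E )]
(((E)*D))*D ⇒ (((D)*D))*D   [E → D]
(((D)*D))*D ⇒ (((i)*D))*D   [D → i]
(((i)*D))*D ⇒ (((i)*i))*D   [D → i]
(((i)*i))*D ⇒ (((i)*i))*i   [D → i]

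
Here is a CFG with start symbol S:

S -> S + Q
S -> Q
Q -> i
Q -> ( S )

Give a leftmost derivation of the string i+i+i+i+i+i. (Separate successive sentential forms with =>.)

S => S+Q   [S -> S + Q]
S+Q => S+Q+Q   [S -> S + Q]
S+Q+Q => S+Q+Q+Q   [S -> S + Q]
S+Q+Q+Q => S+Q+Q+Q+Q   [S -> S + Q]
S+Q+Q+Q+Q => S+Q+Q+Q+Q+Q   [S -> S + Q]
S+Q+Q+Q+Q+Q => Q+Q+Q+Q+Q+Q   [S -> Q]
Q+Q+Q+Q+Q+Q => i+Q+Q+Q+Q+Q   [Q -> i]
i+Q+Q+Q+Q+Q => i+i+Q+Q+Q+Q   [Q -> i]
i+i+Q+Q+Q+Q => i+i+i+Q+Q+Q   [Q -> i]
i+i+i+Q+Q+Q => i+i+i+i+Q+Q   [Q -> i]
i+i+i+i+Q+Q => i+i+i+i+i+Q   [Q -> i]
i+i+i+i+i+Q => i+i+i+i+i+i   [Q -> i]

S => S+Q => S+Q+Q => S+Q+Q+Q => S+Q+Q+Q+Q => S+Q+Q+Q+Q+Q => Q+Q+Q+Q+Q+Q => i+Q+Q+Q+Q+Q => i+i+Q+Q+Q+Q => i+i+i+Q+Q+Q => i+i+i+i+Q+Q => i+i+i+i+i+Q => i+i+i+i+i+i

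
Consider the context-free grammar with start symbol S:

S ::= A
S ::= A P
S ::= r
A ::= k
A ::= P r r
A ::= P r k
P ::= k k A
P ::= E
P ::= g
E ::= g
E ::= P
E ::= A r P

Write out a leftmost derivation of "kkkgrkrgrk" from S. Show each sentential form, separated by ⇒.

S ⇒ AP ⇒ kP ⇒ kkkA ⇒ kkkPrk ⇒ kkkErk ⇒ kkkArPrk ⇒ kkkPrkrPrk ⇒ kkkgrkrPrk ⇒ kkkgrkrErk ⇒ kkkgrkrgrk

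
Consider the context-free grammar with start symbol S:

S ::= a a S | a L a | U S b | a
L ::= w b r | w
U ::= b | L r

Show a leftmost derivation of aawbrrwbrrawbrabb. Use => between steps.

S=>aaS=>aaUSb=>aaLrSb=>aawbrrSb=>aawbrrUSbb=>aawbrrLrSbb=>aawbrrwbrrSbb=>aawbrrwbrraLabb=>aawbrrwbrrawbrabb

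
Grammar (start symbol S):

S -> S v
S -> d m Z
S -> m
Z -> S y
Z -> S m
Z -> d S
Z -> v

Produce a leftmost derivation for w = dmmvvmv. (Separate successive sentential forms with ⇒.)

S ⇒ Sv   [S -> S v]
Sv ⇒ dmZv   [S -> d m Z]
dmZv ⇒ dmSmv   [Z -> S m]
dmSmv ⇒ dmSvmv   [S -> S v]
dmSvmv ⇒ dmSvvmv   [S -> S v]
dmSvvmv ⇒ dmmvvmv   [S -> m]

S ⇒ Sv ⇒ dmZv ⇒ dmSmv ⇒ dmSvmv ⇒ dmSvvmv ⇒ dmmvvmv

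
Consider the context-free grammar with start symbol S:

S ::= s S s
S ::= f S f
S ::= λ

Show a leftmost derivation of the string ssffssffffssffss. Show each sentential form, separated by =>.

S=>sSs=>ssSss=>ssfSfss=>ssffSffss=>ssffsSsffss=>ssffssSssffss=>ssffssfSfssffss=>ssffssffSffssffss=>ssffssffffssffss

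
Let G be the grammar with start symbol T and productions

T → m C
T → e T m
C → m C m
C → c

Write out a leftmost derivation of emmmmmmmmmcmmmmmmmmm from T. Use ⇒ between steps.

T ⇒ eTm   [T → e T m]
eTm ⇒ emCm   [T → m C]
emCm ⇒ emmCmm   [C → m C m]
emmCmm ⇒ emmmCmmm   [C → m C m]
emmmCmmm ⇒ emmmmCmmmm   [C → m C m]
emmmmCmmmm ⇒ emmmmmCmmmmm   [C → m C m]
emmmmmCmmmmm ⇒ emmmmmmCmmmmmm   [C → m C m]
emmmmmmCmmmmmm ⇒ emmmmmmmCmmmmmmm   [C → m C m]
emmmmmmmCmmmmmmm ⇒ emmmmmmmmCmmmmmmmm   [C → m C m]
emmmmmmmmCmmmmmmmm ⇒ emmmmmmmmmCmmmmmmmmm   [C → m C m]
emmmmmmmmmCmmmmmmmmm ⇒ emmmmmmmmmcmmmmmmmmm   [C → c]

T ⇒ eTm ⇒ emCm ⇒ emmCmm ⇒ emmmCmmm ⇒ emmmmCmmmm ⇒ emmmmmCmmmmm ⇒ emmmmmmCmmmmmm ⇒ emmmmmmmCmmmmmmm ⇒ emmmmmmmmCmmmmmmmm ⇒ emmmmmmmmmCmmmmmmmmm ⇒ emmmmmmmmmcmmmmmmmmm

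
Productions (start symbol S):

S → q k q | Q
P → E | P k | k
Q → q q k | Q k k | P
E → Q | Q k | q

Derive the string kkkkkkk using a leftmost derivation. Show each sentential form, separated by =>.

S => Q   [S → Q]
Q => Qkk   [Q → Q k k]
Qkk => Pkk   [Q → P]
Pkk => Pkkk   [P → P k]
Pkkk => Pkkkk   [P → P k]
Pkkkk => Pkkkkk   [P → P k]
Pkkkkk => Pkkkkkk   [P → P k]
Pkkkkkk => kkkkkkk   [P → k]

S => Q => Qkk => Pkk => Pkkk => Pkkkk => Pkkkkk => Pkkkkkk => kkkkkkk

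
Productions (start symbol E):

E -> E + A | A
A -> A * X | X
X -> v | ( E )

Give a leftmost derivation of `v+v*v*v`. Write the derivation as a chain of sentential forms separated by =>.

E=>E+A=>A+A=>X+A=>v+A=>v+A*X=>v+A*X*X=>v+X*X*X=>v+v*X*X=>v+v*v*X=>v+v*v*v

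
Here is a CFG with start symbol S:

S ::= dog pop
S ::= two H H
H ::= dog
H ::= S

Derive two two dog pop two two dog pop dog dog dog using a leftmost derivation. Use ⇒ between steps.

S ⇒ two H H   [S ::= two H H]
two H H ⇒ two S H   [H ::= S]
two S H ⇒ two two H H H   [S ::= two H H]
two two H H H ⇒ two two S H H   [H ::= S]
two two S H H ⇒ two two dog pop H H   [S ::= dog pop]
two two dog pop H H ⇒ two two dog pop S H   [H ::= S]
two two dog pop S H ⇒ two two dog pop two H H H   [S ::= two H H]
two two dog pop two H H H ⇒ two two dog pop two S H H   [H ::= S]
two two dog pop two S H H ⇒ two two dog pop two two H H H H   [S ::= two H H]
two two dog pop two two H H H H ⇒ two two dog pop two two S H H H   [H ::= S]
two two dog pop two two S H H H ⇒ two two dog pop two two dog pop H H H   [S ::= dog pop]
two two dog pop two two dog pop H H H ⇒ two two dog pop two two dog pop dog H H   [H ::= dog]
two two dog pop two two dog pop dog H H ⇒ two two dog pop two two dog pop dog dog H   [H ::= dog]
two two dog pop two two dog pop dog dog H ⇒ two two dog pop two two dog pop dog dog dog   [H ::= dog]

S ⇒ two H H ⇒ two S H ⇒ two two H H H ⇒ two two S H H ⇒ two two dog pop H H ⇒ two two dog pop S H ⇒ two two dog pop two H H H ⇒ two two dog pop two S H H ⇒ two two dog pop two two H H H H ⇒ two two dog pop two two S H H H ⇒ two two dog pop two two dog pop H H H ⇒ two two dog pop two two dog pop dog H H ⇒ two two dog pop two two dog pop dog dog H ⇒ two two dog pop two two dog pop dog dog dog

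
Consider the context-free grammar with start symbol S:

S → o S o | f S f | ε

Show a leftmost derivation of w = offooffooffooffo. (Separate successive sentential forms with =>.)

S=>oSo=>ofSfo=>offSffo=>offoSoffo=>offooSooffo=>offoofSfooffo=>offooffSffooffo=>offooffoSoffooffo=>offooffooffooffo

S => oSo   [S → o S o]
oSo => ofSfo   [S → f S f]
ofSfo => offSffo   [S → f S f]
offSffo => offoSoffo   [S → o S o]
offoSoffo => offooSooffo   [S → o S o]
offooSooffo => offoofSfooffo   [S → f S f]
offoofSfooffo => offooffSffooffo   [S → f S f]
offooffSffooffo => offooffoSoffooffo   [S → o S o]
offooffoSoffooffo => offooffooffooffo   [S → ε]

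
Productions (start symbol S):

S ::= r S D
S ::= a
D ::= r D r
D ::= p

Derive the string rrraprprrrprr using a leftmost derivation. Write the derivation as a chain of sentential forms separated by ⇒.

S ⇒ rSD ⇒ rrSDD ⇒ rrrSDDD ⇒ rrraDDD ⇒ rrrapDD ⇒ rrraprDrD ⇒ rrraprprD ⇒ rrraprprrDr ⇒ rrraprprrrDrr ⇒ rrraprprrrprr

S ⇒ rSD   [S ::= r S D]
rSD ⇒ rrSDD   [S ::= r S D]
rrSDD ⇒ rrrSDDD   [S ::= r S D]
rrrSDDD ⇒ rrraDDD   [S ::= a]
rrraDDD ⇒ rrrapDD   [D ::= p]
rrrapDD ⇒ rrraprDrD   [D ::= r D r]
rrraprDrD ⇒ rrraprprD   [D ::= p]
rrraprprD ⇒ rrraprprrDr   [D ::= r D r]
rrraprprrDr ⇒ rrraprprrrDrr   [D ::= r D r]
rrraprprrrDrr ⇒ rrraprprrrprr   [D ::= p]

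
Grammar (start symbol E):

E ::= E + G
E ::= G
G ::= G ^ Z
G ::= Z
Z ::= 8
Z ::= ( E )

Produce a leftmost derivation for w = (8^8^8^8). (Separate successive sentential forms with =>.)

E => G   [E ::= G]
G => Z   [G ::= Z]
Z => (E)   [Z ::= ( E )]
(E) => (G)   [E ::= G]
(G) => (G^Z)   [G ::= G ^ Z]
(G^Z) => (G^Z^Z)   [G ::= G ^ Z]
(G^Z^Z) => (G^Z^Z^Z)   [G ::= G ^ Z]
(G^Z^Z^Z) => (Z^Z^Z^Z)   [G ::= Z]
(Z^Z^Z^Z) => (8^Z^Z^Z)   [Z ::= 8]
(8^Z^Z^Z) => (8^8^Z^Z)   [Z ::= 8]
(8^8^Z^Z) => (8^8^8^Z)   [Z ::= 8]
(8^8^8^Z) => (8^8^8^8)   [Z ::= 8]

E => G => Z => (E) => (G) => (G^Z) => (G^Z^Z) => (G^Z^Z^Z) => (Z^Z^Z^Z) => (8^Z^Z^Z) => (8^8^Z^Z) => (8^8^8^Z) => (8^8^8^8)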